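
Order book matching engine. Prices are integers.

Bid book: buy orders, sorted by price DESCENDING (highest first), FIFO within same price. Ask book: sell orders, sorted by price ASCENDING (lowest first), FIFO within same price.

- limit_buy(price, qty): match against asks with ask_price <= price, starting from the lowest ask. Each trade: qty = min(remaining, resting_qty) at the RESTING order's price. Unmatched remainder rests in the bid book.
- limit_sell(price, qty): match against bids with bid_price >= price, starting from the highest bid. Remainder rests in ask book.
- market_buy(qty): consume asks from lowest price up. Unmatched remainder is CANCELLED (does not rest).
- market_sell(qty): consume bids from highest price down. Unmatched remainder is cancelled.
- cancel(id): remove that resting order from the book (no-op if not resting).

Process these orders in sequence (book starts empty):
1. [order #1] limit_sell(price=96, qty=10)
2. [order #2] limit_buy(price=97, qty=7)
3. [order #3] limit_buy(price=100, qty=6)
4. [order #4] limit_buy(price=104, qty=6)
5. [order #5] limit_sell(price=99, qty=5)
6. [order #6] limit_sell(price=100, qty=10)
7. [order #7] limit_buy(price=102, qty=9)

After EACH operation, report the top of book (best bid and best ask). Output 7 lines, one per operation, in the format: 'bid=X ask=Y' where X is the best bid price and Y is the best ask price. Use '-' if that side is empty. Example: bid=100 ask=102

Answer: bid=- ask=96
bid=- ask=96
bid=100 ask=-
bid=104 ask=-
bid=104 ask=-
bid=- ask=100
bid=102 ask=-

Derivation:
After op 1 [order #1] limit_sell(price=96, qty=10): fills=none; bids=[-] asks=[#1:10@96]
After op 2 [order #2] limit_buy(price=97, qty=7): fills=#2x#1:7@96; bids=[-] asks=[#1:3@96]
After op 3 [order #3] limit_buy(price=100, qty=6): fills=#3x#1:3@96; bids=[#3:3@100] asks=[-]
After op 4 [order #4] limit_buy(price=104, qty=6): fills=none; bids=[#4:6@104 #3:3@100] asks=[-]
After op 5 [order #5] limit_sell(price=99, qty=5): fills=#4x#5:5@104; bids=[#4:1@104 #3:3@100] asks=[-]
After op 6 [order #6] limit_sell(price=100, qty=10): fills=#4x#6:1@104 #3x#6:3@100; bids=[-] asks=[#6:6@100]
After op 7 [order #7] limit_buy(price=102, qty=9): fills=#7x#6:6@100; bids=[#7:3@102] asks=[-]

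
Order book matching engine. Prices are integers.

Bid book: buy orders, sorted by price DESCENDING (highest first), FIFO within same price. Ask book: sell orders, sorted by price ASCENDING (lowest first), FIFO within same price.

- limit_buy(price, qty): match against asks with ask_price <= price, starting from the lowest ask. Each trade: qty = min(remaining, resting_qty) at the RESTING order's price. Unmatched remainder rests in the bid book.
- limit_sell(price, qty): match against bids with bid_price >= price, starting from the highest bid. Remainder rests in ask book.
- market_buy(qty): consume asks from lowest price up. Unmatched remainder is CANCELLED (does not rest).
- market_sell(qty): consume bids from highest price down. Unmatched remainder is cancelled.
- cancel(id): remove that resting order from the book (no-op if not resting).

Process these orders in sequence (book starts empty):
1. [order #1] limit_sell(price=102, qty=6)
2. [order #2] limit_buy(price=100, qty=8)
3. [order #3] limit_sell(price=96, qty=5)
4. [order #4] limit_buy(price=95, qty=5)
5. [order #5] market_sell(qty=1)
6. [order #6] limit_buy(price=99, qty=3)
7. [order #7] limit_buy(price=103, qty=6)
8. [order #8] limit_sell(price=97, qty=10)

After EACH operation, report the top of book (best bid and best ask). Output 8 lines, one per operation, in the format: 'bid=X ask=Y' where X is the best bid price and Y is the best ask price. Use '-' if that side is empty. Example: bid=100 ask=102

After op 1 [order #1] limit_sell(price=102, qty=6): fills=none; bids=[-] asks=[#1:6@102]
After op 2 [order #2] limit_buy(price=100, qty=8): fills=none; bids=[#2:8@100] asks=[#1:6@102]
After op 3 [order #3] limit_sell(price=96, qty=5): fills=#2x#3:5@100; bids=[#2:3@100] asks=[#1:6@102]
After op 4 [order #4] limit_buy(price=95, qty=5): fills=none; bids=[#2:3@100 #4:5@95] asks=[#1:6@102]
After op 5 [order #5] market_sell(qty=1): fills=#2x#5:1@100; bids=[#2:2@100 #4:5@95] asks=[#1:6@102]
After op 6 [order #6] limit_buy(price=99, qty=3): fills=none; bids=[#2:2@100 #6:3@99 #4:5@95] asks=[#1:6@102]
After op 7 [order #7] limit_buy(price=103, qty=6): fills=#7x#1:6@102; bids=[#2:2@100 #6:3@99 #4:5@95] asks=[-]
After op 8 [order #8] limit_sell(price=97, qty=10): fills=#2x#8:2@100 #6x#8:3@99; bids=[#4:5@95] asks=[#8:5@97]

Answer: bid=- ask=102
bid=100 ask=102
bid=100 ask=102
bid=100 ask=102
bid=100 ask=102
bid=100 ask=102
bid=100 ask=-
bid=95 ask=97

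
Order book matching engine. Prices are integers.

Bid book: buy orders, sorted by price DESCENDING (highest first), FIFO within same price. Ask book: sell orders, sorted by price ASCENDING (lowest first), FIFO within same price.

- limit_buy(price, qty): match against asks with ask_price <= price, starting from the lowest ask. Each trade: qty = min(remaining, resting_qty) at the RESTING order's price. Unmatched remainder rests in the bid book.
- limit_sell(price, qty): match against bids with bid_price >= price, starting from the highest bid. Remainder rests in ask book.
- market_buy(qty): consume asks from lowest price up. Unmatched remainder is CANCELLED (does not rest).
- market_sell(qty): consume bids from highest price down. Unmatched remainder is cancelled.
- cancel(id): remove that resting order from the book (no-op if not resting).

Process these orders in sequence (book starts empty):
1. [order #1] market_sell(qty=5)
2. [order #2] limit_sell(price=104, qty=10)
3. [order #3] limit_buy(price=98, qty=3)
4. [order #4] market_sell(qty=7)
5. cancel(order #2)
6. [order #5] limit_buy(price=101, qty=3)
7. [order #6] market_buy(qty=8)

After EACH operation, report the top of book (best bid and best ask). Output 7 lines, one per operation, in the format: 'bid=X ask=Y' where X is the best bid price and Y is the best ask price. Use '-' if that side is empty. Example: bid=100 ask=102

Answer: bid=- ask=-
bid=- ask=104
bid=98 ask=104
bid=- ask=104
bid=- ask=-
bid=101 ask=-
bid=101 ask=-

Derivation:
After op 1 [order #1] market_sell(qty=5): fills=none; bids=[-] asks=[-]
After op 2 [order #2] limit_sell(price=104, qty=10): fills=none; bids=[-] asks=[#2:10@104]
After op 3 [order #3] limit_buy(price=98, qty=3): fills=none; bids=[#3:3@98] asks=[#2:10@104]
After op 4 [order #4] market_sell(qty=7): fills=#3x#4:3@98; bids=[-] asks=[#2:10@104]
After op 5 cancel(order #2): fills=none; bids=[-] asks=[-]
After op 6 [order #5] limit_buy(price=101, qty=3): fills=none; bids=[#5:3@101] asks=[-]
After op 7 [order #6] market_buy(qty=8): fills=none; bids=[#5:3@101] asks=[-]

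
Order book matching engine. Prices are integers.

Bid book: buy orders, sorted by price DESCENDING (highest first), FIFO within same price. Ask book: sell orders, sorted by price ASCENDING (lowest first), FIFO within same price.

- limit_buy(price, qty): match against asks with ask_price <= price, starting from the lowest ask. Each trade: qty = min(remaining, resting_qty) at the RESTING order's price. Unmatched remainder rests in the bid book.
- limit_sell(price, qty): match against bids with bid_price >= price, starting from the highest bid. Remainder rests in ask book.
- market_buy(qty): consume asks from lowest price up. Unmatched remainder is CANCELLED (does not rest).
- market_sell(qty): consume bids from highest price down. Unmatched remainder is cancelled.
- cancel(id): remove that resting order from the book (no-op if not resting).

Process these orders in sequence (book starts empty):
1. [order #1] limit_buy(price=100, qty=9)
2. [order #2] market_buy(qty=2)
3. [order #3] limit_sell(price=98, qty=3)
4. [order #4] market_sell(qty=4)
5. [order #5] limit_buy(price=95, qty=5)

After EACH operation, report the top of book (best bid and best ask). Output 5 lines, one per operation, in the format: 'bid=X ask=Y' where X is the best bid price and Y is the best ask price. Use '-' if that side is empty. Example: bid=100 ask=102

Answer: bid=100 ask=-
bid=100 ask=-
bid=100 ask=-
bid=100 ask=-
bid=100 ask=-

Derivation:
After op 1 [order #1] limit_buy(price=100, qty=9): fills=none; bids=[#1:9@100] asks=[-]
After op 2 [order #2] market_buy(qty=2): fills=none; bids=[#1:9@100] asks=[-]
After op 3 [order #3] limit_sell(price=98, qty=3): fills=#1x#3:3@100; bids=[#1:6@100] asks=[-]
After op 4 [order #4] market_sell(qty=4): fills=#1x#4:4@100; bids=[#1:2@100] asks=[-]
After op 5 [order #5] limit_buy(price=95, qty=5): fills=none; bids=[#1:2@100 #5:5@95] asks=[-]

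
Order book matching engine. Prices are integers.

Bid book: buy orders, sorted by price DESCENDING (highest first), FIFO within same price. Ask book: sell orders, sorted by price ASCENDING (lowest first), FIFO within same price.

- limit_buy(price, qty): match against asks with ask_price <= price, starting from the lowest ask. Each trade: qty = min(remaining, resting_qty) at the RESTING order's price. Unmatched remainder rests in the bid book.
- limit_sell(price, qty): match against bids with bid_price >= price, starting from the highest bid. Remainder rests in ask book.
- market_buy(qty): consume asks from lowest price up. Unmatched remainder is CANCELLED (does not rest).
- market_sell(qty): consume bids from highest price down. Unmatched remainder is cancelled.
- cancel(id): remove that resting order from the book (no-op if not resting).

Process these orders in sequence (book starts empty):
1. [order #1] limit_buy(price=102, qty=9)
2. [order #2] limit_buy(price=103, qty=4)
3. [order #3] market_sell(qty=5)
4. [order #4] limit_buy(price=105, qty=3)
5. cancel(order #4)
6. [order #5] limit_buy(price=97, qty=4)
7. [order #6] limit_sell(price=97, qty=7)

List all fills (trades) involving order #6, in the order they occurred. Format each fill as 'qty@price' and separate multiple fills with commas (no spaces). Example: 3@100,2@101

Answer: 7@102

Derivation:
After op 1 [order #1] limit_buy(price=102, qty=9): fills=none; bids=[#1:9@102] asks=[-]
After op 2 [order #2] limit_buy(price=103, qty=4): fills=none; bids=[#2:4@103 #1:9@102] asks=[-]
After op 3 [order #3] market_sell(qty=5): fills=#2x#3:4@103 #1x#3:1@102; bids=[#1:8@102] asks=[-]
After op 4 [order #4] limit_buy(price=105, qty=3): fills=none; bids=[#4:3@105 #1:8@102] asks=[-]
After op 5 cancel(order #4): fills=none; bids=[#1:8@102] asks=[-]
After op 6 [order #5] limit_buy(price=97, qty=4): fills=none; bids=[#1:8@102 #5:4@97] asks=[-]
After op 7 [order #6] limit_sell(price=97, qty=7): fills=#1x#6:7@102; bids=[#1:1@102 #5:4@97] asks=[-]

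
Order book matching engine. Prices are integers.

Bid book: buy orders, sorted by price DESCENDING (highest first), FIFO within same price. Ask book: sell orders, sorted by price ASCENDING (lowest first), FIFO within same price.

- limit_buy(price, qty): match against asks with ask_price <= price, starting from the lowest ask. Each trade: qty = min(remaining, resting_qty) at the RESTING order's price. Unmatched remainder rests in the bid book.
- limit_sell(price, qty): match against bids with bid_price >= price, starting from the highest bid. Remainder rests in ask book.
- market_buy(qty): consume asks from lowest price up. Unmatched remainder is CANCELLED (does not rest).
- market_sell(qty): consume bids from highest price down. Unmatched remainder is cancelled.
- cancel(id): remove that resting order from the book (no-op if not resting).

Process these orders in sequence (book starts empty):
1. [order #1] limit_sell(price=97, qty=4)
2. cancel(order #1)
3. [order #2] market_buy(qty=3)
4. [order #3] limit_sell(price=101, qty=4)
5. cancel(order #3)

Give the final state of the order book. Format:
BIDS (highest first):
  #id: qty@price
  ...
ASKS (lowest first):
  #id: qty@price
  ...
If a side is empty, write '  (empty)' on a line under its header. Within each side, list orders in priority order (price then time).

After op 1 [order #1] limit_sell(price=97, qty=4): fills=none; bids=[-] asks=[#1:4@97]
After op 2 cancel(order #1): fills=none; bids=[-] asks=[-]
After op 3 [order #2] market_buy(qty=3): fills=none; bids=[-] asks=[-]
After op 4 [order #3] limit_sell(price=101, qty=4): fills=none; bids=[-] asks=[#3:4@101]
After op 5 cancel(order #3): fills=none; bids=[-] asks=[-]

Answer: BIDS (highest first):
  (empty)
ASKS (lowest first):
  (empty)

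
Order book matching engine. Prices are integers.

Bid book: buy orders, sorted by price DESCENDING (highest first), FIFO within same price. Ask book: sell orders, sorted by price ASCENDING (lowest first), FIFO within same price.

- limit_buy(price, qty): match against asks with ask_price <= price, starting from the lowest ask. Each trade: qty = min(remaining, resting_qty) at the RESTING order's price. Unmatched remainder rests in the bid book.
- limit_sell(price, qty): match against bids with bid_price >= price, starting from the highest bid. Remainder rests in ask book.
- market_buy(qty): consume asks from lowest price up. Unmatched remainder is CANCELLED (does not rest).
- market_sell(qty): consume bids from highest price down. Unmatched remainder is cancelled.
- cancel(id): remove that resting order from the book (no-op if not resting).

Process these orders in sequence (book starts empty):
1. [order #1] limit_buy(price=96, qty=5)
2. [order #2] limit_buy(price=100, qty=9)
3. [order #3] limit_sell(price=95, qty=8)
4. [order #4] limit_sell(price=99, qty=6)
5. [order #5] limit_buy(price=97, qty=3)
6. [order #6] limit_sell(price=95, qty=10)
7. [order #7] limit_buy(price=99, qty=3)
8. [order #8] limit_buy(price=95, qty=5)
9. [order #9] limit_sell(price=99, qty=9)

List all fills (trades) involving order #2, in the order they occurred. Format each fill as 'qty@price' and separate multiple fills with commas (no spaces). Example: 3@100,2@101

After op 1 [order #1] limit_buy(price=96, qty=5): fills=none; bids=[#1:5@96] asks=[-]
After op 2 [order #2] limit_buy(price=100, qty=9): fills=none; bids=[#2:9@100 #1:5@96] asks=[-]
After op 3 [order #3] limit_sell(price=95, qty=8): fills=#2x#3:8@100; bids=[#2:1@100 #1:5@96] asks=[-]
After op 4 [order #4] limit_sell(price=99, qty=6): fills=#2x#4:1@100; bids=[#1:5@96] asks=[#4:5@99]
After op 5 [order #5] limit_buy(price=97, qty=3): fills=none; bids=[#5:3@97 #1:5@96] asks=[#4:5@99]
After op 6 [order #6] limit_sell(price=95, qty=10): fills=#5x#6:3@97 #1x#6:5@96; bids=[-] asks=[#6:2@95 #4:5@99]
After op 7 [order #7] limit_buy(price=99, qty=3): fills=#7x#6:2@95 #7x#4:1@99; bids=[-] asks=[#4:4@99]
After op 8 [order #8] limit_buy(price=95, qty=5): fills=none; bids=[#8:5@95] asks=[#4:4@99]
After op 9 [order #9] limit_sell(price=99, qty=9): fills=none; bids=[#8:5@95] asks=[#4:4@99 #9:9@99]

Answer: 8@100,1@100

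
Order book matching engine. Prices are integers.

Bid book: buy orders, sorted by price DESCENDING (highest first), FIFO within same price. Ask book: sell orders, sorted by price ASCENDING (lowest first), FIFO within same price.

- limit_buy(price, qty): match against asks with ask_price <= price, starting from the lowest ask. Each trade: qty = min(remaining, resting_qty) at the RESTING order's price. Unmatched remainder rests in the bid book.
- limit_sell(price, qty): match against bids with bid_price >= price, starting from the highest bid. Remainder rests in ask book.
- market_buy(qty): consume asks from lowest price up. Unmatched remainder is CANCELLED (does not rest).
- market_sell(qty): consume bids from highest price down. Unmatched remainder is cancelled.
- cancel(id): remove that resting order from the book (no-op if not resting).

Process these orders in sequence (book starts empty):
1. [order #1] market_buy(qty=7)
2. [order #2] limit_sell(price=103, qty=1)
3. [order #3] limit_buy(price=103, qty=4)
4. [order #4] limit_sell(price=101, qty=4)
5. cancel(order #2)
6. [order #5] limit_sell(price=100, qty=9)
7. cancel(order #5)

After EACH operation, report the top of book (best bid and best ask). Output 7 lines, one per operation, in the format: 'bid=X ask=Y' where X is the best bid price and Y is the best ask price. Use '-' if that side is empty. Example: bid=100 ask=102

After op 1 [order #1] market_buy(qty=7): fills=none; bids=[-] asks=[-]
After op 2 [order #2] limit_sell(price=103, qty=1): fills=none; bids=[-] asks=[#2:1@103]
After op 3 [order #3] limit_buy(price=103, qty=4): fills=#3x#2:1@103; bids=[#3:3@103] asks=[-]
After op 4 [order #4] limit_sell(price=101, qty=4): fills=#3x#4:3@103; bids=[-] asks=[#4:1@101]
After op 5 cancel(order #2): fills=none; bids=[-] asks=[#4:1@101]
After op 6 [order #5] limit_sell(price=100, qty=9): fills=none; bids=[-] asks=[#5:9@100 #4:1@101]
After op 7 cancel(order #5): fills=none; bids=[-] asks=[#4:1@101]

Answer: bid=- ask=-
bid=- ask=103
bid=103 ask=-
bid=- ask=101
bid=- ask=101
bid=- ask=100
bid=- ask=101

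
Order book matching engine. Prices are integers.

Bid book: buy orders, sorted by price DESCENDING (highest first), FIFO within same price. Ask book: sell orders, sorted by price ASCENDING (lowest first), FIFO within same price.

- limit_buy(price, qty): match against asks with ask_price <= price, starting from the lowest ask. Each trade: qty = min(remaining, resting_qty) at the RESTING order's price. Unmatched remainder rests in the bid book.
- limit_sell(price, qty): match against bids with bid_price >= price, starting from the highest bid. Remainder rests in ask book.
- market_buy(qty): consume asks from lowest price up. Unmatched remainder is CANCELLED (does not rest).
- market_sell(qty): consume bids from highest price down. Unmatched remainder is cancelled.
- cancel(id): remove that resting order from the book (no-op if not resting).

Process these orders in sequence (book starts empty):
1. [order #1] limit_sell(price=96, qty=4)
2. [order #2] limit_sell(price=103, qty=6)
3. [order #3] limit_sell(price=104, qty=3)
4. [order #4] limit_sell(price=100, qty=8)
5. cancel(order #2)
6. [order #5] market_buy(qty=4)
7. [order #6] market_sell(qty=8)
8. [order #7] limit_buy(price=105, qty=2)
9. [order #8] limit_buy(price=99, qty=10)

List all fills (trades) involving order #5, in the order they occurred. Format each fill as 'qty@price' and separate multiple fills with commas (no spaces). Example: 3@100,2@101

Answer: 4@96

Derivation:
After op 1 [order #1] limit_sell(price=96, qty=4): fills=none; bids=[-] asks=[#1:4@96]
After op 2 [order #2] limit_sell(price=103, qty=6): fills=none; bids=[-] asks=[#1:4@96 #2:6@103]
After op 3 [order #3] limit_sell(price=104, qty=3): fills=none; bids=[-] asks=[#1:4@96 #2:6@103 #3:3@104]
After op 4 [order #4] limit_sell(price=100, qty=8): fills=none; bids=[-] asks=[#1:4@96 #4:8@100 #2:6@103 #3:3@104]
After op 5 cancel(order #2): fills=none; bids=[-] asks=[#1:4@96 #4:8@100 #3:3@104]
After op 6 [order #5] market_buy(qty=4): fills=#5x#1:4@96; bids=[-] asks=[#4:8@100 #3:3@104]
After op 7 [order #6] market_sell(qty=8): fills=none; bids=[-] asks=[#4:8@100 #3:3@104]
After op 8 [order #7] limit_buy(price=105, qty=2): fills=#7x#4:2@100; bids=[-] asks=[#4:6@100 #3:3@104]
After op 9 [order #8] limit_buy(price=99, qty=10): fills=none; bids=[#8:10@99] asks=[#4:6@100 #3:3@104]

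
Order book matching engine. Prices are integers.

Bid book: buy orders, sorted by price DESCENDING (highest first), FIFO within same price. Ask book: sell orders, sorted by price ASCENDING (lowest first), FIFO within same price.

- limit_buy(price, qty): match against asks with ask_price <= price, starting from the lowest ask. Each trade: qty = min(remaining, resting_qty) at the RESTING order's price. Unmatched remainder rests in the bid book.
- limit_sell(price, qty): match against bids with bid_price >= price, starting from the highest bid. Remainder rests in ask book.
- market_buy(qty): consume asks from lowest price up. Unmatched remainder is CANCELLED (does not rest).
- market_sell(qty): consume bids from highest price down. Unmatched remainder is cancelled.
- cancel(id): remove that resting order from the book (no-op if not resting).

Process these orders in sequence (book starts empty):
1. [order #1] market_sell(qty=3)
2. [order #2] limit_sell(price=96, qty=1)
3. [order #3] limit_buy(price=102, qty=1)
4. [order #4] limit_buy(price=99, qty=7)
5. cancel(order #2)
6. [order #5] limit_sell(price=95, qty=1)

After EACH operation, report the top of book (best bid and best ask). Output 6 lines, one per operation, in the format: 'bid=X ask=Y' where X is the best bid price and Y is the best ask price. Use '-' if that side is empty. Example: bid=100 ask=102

After op 1 [order #1] market_sell(qty=3): fills=none; bids=[-] asks=[-]
After op 2 [order #2] limit_sell(price=96, qty=1): fills=none; bids=[-] asks=[#2:1@96]
After op 3 [order #3] limit_buy(price=102, qty=1): fills=#3x#2:1@96; bids=[-] asks=[-]
After op 4 [order #4] limit_buy(price=99, qty=7): fills=none; bids=[#4:7@99] asks=[-]
After op 5 cancel(order #2): fills=none; bids=[#4:7@99] asks=[-]
After op 6 [order #5] limit_sell(price=95, qty=1): fills=#4x#5:1@99; bids=[#4:6@99] asks=[-]

Answer: bid=- ask=-
bid=- ask=96
bid=- ask=-
bid=99 ask=-
bid=99 ask=-
bid=99 ask=-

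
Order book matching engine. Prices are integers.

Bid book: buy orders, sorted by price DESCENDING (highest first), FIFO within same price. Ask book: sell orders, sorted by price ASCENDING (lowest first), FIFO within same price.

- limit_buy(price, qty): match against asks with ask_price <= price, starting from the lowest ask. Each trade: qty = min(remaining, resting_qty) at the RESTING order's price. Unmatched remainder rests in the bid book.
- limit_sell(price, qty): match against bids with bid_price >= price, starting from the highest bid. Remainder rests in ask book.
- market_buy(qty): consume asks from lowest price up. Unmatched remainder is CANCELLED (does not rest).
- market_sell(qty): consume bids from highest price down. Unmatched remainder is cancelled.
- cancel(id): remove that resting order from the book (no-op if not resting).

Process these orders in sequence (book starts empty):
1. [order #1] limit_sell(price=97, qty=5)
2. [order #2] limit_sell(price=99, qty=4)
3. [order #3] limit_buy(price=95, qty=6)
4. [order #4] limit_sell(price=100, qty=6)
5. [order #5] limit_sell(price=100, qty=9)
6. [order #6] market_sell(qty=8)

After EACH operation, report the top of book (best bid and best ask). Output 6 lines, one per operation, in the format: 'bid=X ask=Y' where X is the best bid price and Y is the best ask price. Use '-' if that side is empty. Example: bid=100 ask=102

Answer: bid=- ask=97
bid=- ask=97
bid=95 ask=97
bid=95 ask=97
bid=95 ask=97
bid=- ask=97

Derivation:
After op 1 [order #1] limit_sell(price=97, qty=5): fills=none; bids=[-] asks=[#1:5@97]
After op 2 [order #2] limit_sell(price=99, qty=4): fills=none; bids=[-] asks=[#1:5@97 #2:4@99]
After op 3 [order #3] limit_buy(price=95, qty=6): fills=none; bids=[#3:6@95] asks=[#1:5@97 #2:4@99]
After op 4 [order #4] limit_sell(price=100, qty=6): fills=none; bids=[#3:6@95] asks=[#1:5@97 #2:4@99 #4:6@100]
After op 5 [order #5] limit_sell(price=100, qty=9): fills=none; bids=[#3:6@95] asks=[#1:5@97 #2:4@99 #4:6@100 #5:9@100]
After op 6 [order #6] market_sell(qty=8): fills=#3x#6:6@95; bids=[-] asks=[#1:5@97 #2:4@99 #4:6@100 #5:9@100]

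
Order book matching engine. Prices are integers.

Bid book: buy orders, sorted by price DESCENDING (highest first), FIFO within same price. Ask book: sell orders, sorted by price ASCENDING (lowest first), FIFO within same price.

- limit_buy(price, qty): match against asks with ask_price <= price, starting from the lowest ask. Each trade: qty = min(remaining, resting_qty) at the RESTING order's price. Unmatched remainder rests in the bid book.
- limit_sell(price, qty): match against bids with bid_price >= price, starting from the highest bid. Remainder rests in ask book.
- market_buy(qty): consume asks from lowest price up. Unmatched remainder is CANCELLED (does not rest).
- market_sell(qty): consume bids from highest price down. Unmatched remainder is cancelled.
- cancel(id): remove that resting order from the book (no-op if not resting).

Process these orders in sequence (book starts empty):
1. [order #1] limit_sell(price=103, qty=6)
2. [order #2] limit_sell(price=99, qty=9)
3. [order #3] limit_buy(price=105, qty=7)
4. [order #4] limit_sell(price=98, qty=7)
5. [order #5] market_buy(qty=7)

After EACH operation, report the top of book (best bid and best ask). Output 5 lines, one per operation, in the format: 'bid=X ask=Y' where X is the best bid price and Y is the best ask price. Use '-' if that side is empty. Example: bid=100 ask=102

After op 1 [order #1] limit_sell(price=103, qty=6): fills=none; bids=[-] asks=[#1:6@103]
After op 2 [order #2] limit_sell(price=99, qty=9): fills=none; bids=[-] asks=[#2:9@99 #1:6@103]
After op 3 [order #3] limit_buy(price=105, qty=7): fills=#3x#2:7@99; bids=[-] asks=[#2:2@99 #1:6@103]
After op 4 [order #4] limit_sell(price=98, qty=7): fills=none; bids=[-] asks=[#4:7@98 #2:2@99 #1:6@103]
After op 5 [order #5] market_buy(qty=7): fills=#5x#4:7@98; bids=[-] asks=[#2:2@99 #1:6@103]

Answer: bid=- ask=103
bid=- ask=99
bid=- ask=99
bid=- ask=98
bid=- ask=99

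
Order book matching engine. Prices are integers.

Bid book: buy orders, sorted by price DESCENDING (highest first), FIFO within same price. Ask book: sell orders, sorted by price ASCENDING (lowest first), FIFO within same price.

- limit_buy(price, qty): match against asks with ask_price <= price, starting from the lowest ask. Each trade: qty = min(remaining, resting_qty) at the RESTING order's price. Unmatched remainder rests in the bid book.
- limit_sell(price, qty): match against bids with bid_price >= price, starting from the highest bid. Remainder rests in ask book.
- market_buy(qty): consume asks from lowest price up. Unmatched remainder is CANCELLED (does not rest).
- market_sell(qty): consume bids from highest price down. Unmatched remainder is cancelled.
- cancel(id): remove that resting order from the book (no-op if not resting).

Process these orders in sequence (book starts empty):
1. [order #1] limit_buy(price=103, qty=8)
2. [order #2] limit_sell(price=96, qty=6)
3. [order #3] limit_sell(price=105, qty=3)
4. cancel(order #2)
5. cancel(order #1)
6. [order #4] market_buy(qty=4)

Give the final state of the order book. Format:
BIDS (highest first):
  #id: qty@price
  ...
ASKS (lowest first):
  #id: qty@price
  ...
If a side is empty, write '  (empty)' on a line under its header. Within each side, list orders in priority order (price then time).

After op 1 [order #1] limit_buy(price=103, qty=8): fills=none; bids=[#1:8@103] asks=[-]
After op 2 [order #2] limit_sell(price=96, qty=6): fills=#1x#2:6@103; bids=[#1:2@103] asks=[-]
After op 3 [order #3] limit_sell(price=105, qty=3): fills=none; bids=[#1:2@103] asks=[#3:3@105]
After op 4 cancel(order #2): fills=none; bids=[#1:2@103] asks=[#3:3@105]
After op 5 cancel(order #1): fills=none; bids=[-] asks=[#3:3@105]
After op 6 [order #4] market_buy(qty=4): fills=#4x#3:3@105; bids=[-] asks=[-]

Answer: BIDS (highest first):
  (empty)
ASKS (lowest first):
  (empty)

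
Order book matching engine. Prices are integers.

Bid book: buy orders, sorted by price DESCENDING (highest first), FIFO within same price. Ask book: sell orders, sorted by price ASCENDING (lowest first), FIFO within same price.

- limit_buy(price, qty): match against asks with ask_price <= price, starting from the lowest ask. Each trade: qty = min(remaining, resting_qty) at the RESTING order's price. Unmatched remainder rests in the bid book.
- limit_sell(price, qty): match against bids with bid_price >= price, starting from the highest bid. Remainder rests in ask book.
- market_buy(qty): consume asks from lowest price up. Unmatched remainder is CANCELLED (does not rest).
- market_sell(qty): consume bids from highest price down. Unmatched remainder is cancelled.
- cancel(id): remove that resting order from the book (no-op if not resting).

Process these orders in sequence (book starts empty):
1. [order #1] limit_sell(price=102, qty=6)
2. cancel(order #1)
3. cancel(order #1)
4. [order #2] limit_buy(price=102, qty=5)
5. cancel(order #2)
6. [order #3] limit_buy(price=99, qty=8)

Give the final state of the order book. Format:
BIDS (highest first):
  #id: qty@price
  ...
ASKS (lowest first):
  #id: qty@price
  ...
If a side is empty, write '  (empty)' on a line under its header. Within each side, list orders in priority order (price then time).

Answer: BIDS (highest first):
  #3: 8@99
ASKS (lowest first):
  (empty)

Derivation:
After op 1 [order #1] limit_sell(price=102, qty=6): fills=none; bids=[-] asks=[#1:6@102]
After op 2 cancel(order #1): fills=none; bids=[-] asks=[-]
After op 3 cancel(order #1): fills=none; bids=[-] asks=[-]
After op 4 [order #2] limit_buy(price=102, qty=5): fills=none; bids=[#2:5@102] asks=[-]
After op 5 cancel(order #2): fills=none; bids=[-] asks=[-]
After op 6 [order #3] limit_buy(price=99, qty=8): fills=none; bids=[#3:8@99] asks=[-]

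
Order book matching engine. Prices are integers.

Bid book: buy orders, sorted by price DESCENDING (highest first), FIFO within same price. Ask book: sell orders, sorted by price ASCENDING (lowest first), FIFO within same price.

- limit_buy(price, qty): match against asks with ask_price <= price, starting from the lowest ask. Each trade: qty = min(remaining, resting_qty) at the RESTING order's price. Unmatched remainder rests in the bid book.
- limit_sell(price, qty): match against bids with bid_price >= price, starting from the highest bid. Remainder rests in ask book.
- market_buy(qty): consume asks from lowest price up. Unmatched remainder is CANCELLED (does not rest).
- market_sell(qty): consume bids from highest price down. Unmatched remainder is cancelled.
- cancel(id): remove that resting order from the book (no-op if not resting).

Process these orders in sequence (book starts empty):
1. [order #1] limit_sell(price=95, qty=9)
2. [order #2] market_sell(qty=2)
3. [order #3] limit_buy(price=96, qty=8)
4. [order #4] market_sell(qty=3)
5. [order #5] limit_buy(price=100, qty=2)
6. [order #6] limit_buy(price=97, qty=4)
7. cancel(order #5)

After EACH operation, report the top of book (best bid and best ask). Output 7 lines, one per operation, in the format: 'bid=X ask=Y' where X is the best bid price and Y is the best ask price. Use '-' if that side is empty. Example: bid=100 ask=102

Answer: bid=- ask=95
bid=- ask=95
bid=- ask=95
bid=- ask=95
bid=100 ask=-
bid=100 ask=-
bid=97 ask=-

Derivation:
After op 1 [order #1] limit_sell(price=95, qty=9): fills=none; bids=[-] asks=[#1:9@95]
After op 2 [order #2] market_sell(qty=2): fills=none; bids=[-] asks=[#1:9@95]
After op 3 [order #3] limit_buy(price=96, qty=8): fills=#3x#1:8@95; bids=[-] asks=[#1:1@95]
After op 4 [order #4] market_sell(qty=3): fills=none; bids=[-] asks=[#1:1@95]
After op 5 [order #5] limit_buy(price=100, qty=2): fills=#5x#1:1@95; bids=[#5:1@100] asks=[-]
After op 6 [order #6] limit_buy(price=97, qty=4): fills=none; bids=[#5:1@100 #6:4@97] asks=[-]
After op 7 cancel(order #5): fills=none; bids=[#6:4@97] asks=[-]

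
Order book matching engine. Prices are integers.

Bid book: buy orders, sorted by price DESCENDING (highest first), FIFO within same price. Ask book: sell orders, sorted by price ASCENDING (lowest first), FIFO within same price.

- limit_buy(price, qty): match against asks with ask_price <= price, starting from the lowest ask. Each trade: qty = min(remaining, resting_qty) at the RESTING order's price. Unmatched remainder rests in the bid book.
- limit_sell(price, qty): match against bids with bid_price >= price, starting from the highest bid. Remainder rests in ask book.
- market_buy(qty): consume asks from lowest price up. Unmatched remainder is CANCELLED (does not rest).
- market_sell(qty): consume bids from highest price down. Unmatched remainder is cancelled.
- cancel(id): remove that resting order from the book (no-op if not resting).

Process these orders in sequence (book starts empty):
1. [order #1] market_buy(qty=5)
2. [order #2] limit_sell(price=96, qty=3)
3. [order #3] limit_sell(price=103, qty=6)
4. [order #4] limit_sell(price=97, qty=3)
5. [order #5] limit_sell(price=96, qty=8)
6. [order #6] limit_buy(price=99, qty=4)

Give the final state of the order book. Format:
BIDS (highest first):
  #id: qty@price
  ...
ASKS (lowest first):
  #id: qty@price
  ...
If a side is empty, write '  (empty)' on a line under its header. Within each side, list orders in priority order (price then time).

Answer: BIDS (highest first):
  (empty)
ASKS (lowest first):
  #5: 7@96
  #4: 3@97
  #3: 6@103

Derivation:
After op 1 [order #1] market_buy(qty=5): fills=none; bids=[-] asks=[-]
After op 2 [order #2] limit_sell(price=96, qty=3): fills=none; bids=[-] asks=[#2:3@96]
After op 3 [order #3] limit_sell(price=103, qty=6): fills=none; bids=[-] asks=[#2:3@96 #3:6@103]
After op 4 [order #4] limit_sell(price=97, qty=3): fills=none; bids=[-] asks=[#2:3@96 #4:3@97 #3:6@103]
After op 5 [order #5] limit_sell(price=96, qty=8): fills=none; bids=[-] asks=[#2:3@96 #5:8@96 #4:3@97 #3:6@103]
After op 6 [order #6] limit_buy(price=99, qty=4): fills=#6x#2:3@96 #6x#5:1@96; bids=[-] asks=[#5:7@96 #4:3@97 #3:6@103]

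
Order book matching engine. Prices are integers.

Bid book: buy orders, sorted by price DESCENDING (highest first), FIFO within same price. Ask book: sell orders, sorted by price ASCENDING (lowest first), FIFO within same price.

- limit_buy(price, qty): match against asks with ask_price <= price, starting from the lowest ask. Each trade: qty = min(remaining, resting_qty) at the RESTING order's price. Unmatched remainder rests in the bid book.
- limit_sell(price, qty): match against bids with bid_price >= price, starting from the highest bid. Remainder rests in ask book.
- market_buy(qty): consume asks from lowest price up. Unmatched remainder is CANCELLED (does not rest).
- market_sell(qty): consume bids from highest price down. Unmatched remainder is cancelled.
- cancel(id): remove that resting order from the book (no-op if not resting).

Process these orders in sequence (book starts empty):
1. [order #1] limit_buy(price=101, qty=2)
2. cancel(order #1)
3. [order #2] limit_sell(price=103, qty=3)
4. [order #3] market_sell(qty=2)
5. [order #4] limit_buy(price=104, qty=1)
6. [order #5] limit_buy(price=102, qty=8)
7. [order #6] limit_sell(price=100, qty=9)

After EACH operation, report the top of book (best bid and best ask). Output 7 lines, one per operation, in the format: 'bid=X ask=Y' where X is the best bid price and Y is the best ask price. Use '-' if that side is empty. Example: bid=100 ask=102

Answer: bid=101 ask=-
bid=- ask=-
bid=- ask=103
bid=- ask=103
bid=- ask=103
bid=102 ask=103
bid=- ask=100

Derivation:
After op 1 [order #1] limit_buy(price=101, qty=2): fills=none; bids=[#1:2@101] asks=[-]
After op 2 cancel(order #1): fills=none; bids=[-] asks=[-]
After op 3 [order #2] limit_sell(price=103, qty=3): fills=none; bids=[-] asks=[#2:3@103]
After op 4 [order #3] market_sell(qty=2): fills=none; bids=[-] asks=[#2:3@103]
After op 5 [order #4] limit_buy(price=104, qty=1): fills=#4x#2:1@103; bids=[-] asks=[#2:2@103]
After op 6 [order #5] limit_buy(price=102, qty=8): fills=none; bids=[#5:8@102] asks=[#2:2@103]
After op 7 [order #6] limit_sell(price=100, qty=9): fills=#5x#6:8@102; bids=[-] asks=[#6:1@100 #2:2@103]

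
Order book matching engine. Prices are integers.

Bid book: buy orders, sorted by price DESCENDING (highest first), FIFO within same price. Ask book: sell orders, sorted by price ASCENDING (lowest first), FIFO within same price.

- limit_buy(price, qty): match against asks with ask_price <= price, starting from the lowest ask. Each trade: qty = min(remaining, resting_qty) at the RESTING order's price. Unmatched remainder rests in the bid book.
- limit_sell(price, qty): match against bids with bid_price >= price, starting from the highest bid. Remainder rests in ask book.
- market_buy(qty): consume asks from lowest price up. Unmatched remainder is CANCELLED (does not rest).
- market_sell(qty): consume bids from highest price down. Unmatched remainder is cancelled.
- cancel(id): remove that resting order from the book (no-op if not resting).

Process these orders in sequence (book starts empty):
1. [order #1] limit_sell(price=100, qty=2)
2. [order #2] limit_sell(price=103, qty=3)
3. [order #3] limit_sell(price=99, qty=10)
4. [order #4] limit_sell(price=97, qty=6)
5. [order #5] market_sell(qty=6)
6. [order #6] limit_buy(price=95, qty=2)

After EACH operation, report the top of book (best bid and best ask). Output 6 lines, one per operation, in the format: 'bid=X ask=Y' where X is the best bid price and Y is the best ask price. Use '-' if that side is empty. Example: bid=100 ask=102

After op 1 [order #1] limit_sell(price=100, qty=2): fills=none; bids=[-] asks=[#1:2@100]
After op 2 [order #2] limit_sell(price=103, qty=3): fills=none; bids=[-] asks=[#1:2@100 #2:3@103]
After op 3 [order #3] limit_sell(price=99, qty=10): fills=none; bids=[-] asks=[#3:10@99 #1:2@100 #2:3@103]
After op 4 [order #4] limit_sell(price=97, qty=6): fills=none; bids=[-] asks=[#4:6@97 #3:10@99 #1:2@100 #2:3@103]
After op 5 [order #5] market_sell(qty=6): fills=none; bids=[-] asks=[#4:6@97 #3:10@99 #1:2@100 #2:3@103]
After op 6 [order #6] limit_buy(price=95, qty=2): fills=none; bids=[#6:2@95] asks=[#4:6@97 #3:10@99 #1:2@100 #2:3@103]

Answer: bid=- ask=100
bid=- ask=100
bid=- ask=99
bid=- ask=97
bid=- ask=97
bid=95 ask=97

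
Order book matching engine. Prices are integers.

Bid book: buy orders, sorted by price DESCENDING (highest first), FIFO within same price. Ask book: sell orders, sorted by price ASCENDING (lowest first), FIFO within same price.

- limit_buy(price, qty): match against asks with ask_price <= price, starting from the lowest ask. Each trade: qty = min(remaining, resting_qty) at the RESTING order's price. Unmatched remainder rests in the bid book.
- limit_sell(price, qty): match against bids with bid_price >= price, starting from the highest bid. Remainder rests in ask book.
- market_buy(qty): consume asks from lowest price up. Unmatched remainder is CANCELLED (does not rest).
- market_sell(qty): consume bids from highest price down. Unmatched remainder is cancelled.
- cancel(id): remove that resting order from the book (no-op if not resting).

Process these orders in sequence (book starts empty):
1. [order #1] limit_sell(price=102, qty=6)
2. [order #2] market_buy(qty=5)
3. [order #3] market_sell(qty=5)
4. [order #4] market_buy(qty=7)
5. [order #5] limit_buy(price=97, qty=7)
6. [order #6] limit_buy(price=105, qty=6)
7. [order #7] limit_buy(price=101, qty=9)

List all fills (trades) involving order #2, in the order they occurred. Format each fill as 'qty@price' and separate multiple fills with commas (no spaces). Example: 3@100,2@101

After op 1 [order #1] limit_sell(price=102, qty=6): fills=none; bids=[-] asks=[#1:6@102]
After op 2 [order #2] market_buy(qty=5): fills=#2x#1:5@102; bids=[-] asks=[#1:1@102]
After op 3 [order #3] market_sell(qty=5): fills=none; bids=[-] asks=[#1:1@102]
After op 4 [order #4] market_buy(qty=7): fills=#4x#1:1@102; bids=[-] asks=[-]
After op 5 [order #5] limit_buy(price=97, qty=7): fills=none; bids=[#5:7@97] asks=[-]
After op 6 [order #6] limit_buy(price=105, qty=6): fills=none; bids=[#6:6@105 #5:7@97] asks=[-]
After op 7 [order #7] limit_buy(price=101, qty=9): fills=none; bids=[#6:6@105 #7:9@101 #5:7@97] asks=[-]

Answer: 5@102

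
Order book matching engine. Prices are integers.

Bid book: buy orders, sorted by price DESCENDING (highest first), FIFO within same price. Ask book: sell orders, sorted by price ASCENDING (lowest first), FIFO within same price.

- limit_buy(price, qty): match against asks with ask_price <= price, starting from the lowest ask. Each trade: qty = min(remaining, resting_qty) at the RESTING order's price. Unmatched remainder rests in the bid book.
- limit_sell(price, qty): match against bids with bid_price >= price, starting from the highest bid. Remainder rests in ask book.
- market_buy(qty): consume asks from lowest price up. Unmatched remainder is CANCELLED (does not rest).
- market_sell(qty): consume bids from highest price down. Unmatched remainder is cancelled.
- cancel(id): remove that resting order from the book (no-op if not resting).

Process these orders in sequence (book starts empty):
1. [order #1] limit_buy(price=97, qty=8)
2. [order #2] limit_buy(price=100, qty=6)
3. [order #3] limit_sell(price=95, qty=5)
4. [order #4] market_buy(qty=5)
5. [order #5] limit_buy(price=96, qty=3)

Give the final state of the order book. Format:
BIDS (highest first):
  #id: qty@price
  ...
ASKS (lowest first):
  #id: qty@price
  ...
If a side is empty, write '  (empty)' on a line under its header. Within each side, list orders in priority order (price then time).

After op 1 [order #1] limit_buy(price=97, qty=8): fills=none; bids=[#1:8@97] asks=[-]
After op 2 [order #2] limit_buy(price=100, qty=6): fills=none; bids=[#2:6@100 #1:8@97] asks=[-]
After op 3 [order #3] limit_sell(price=95, qty=5): fills=#2x#3:5@100; bids=[#2:1@100 #1:8@97] asks=[-]
After op 4 [order #4] market_buy(qty=5): fills=none; bids=[#2:1@100 #1:8@97] asks=[-]
After op 5 [order #5] limit_buy(price=96, qty=3): fills=none; bids=[#2:1@100 #1:8@97 #5:3@96] asks=[-]

Answer: BIDS (highest first):
  #2: 1@100
  #1: 8@97
  #5: 3@96
ASKS (lowest first):
  (empty)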